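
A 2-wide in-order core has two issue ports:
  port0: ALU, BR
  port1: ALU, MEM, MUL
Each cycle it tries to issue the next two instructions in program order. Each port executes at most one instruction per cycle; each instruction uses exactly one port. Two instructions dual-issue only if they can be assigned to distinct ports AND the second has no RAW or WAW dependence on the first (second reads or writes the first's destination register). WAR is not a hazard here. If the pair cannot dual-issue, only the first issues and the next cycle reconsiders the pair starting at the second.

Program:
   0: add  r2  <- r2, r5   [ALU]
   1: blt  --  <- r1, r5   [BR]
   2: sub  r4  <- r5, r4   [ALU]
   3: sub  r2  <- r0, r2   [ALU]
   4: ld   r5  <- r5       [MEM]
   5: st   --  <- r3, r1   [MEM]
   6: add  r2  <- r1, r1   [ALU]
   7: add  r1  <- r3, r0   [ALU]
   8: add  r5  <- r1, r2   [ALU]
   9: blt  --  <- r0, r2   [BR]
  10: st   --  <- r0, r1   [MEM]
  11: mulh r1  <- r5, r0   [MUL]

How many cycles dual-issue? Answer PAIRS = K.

t=0 i0/i1:add blt ; pair
t=1 i2/i3:sub sub ; pair
t=2 i4:ld ; no-port MEM/MEM
t=3 i5/i6:st add ; pair
t=4 i7:add ; RAW r1
t=5 i8/i9:add blt ; pair
t=6 i10:st ; no-port MEM/MUL
t=7 i11:mulh ; tail

PAIRS = 4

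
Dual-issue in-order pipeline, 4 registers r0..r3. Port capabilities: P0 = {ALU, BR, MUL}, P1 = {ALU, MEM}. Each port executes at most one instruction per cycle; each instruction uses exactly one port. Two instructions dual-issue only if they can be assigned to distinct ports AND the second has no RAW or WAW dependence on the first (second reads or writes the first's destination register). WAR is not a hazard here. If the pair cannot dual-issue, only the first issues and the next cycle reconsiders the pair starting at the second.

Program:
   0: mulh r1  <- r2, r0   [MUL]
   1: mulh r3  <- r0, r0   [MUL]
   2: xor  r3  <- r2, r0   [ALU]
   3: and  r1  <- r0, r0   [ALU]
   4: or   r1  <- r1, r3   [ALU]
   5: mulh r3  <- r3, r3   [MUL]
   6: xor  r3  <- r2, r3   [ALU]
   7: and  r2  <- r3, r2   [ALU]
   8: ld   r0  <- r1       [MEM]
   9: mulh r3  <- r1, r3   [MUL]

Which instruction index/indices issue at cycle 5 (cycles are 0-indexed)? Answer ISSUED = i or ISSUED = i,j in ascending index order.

  cy0 -> i0 (mulh.MUL) no-port MUL/MUL
  cy1 -> i1 (mulh.MUL) WAW r3
  cy2 -> i2+i3 (xor.ALU+and.ALU) 2-wide
  cy3 -> i4+i5 (or.ALU+mulh.MUL) 2-wide
  cy4 -> i6 (xor.ALU) RAW r3
  cy5 -> i7+i8 (and.ALU+ld.MEM) 2-wide
  cy6 -> i9 (mulh.MUL) tail

ISSUED = 7,8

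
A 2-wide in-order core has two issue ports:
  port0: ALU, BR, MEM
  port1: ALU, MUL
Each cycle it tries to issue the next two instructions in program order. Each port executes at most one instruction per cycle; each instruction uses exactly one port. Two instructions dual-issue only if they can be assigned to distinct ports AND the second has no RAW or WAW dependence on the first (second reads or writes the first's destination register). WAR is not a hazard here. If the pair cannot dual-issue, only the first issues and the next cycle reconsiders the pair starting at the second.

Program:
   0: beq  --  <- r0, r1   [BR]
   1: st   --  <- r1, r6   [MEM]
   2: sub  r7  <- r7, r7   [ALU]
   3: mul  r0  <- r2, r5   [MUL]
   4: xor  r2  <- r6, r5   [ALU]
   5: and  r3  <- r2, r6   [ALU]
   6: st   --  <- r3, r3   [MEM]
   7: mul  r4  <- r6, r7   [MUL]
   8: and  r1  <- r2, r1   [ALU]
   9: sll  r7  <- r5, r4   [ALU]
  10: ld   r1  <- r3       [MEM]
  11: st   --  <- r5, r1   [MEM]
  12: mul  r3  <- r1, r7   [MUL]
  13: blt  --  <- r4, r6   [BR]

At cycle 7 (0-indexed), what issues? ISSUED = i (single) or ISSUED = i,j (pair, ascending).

t=0 i0:beq ; no-port BR/MEM
t=1 i1&i2:st;sub ; 2-wide
t=2 i3&i4:mul;xor ; 2-wide
t=3 i5:and ; RAW r3
t=4 i6&i7:st;mul ; 2-wide
t=5 i8&i9:and;sll ; 2-wide
t=6 i10:ld ; no-port MEM/MEM
t=7 i11&i12:st;mul ; 2-wide
t=8 i13:blt ; tail

ISSUED = 11,12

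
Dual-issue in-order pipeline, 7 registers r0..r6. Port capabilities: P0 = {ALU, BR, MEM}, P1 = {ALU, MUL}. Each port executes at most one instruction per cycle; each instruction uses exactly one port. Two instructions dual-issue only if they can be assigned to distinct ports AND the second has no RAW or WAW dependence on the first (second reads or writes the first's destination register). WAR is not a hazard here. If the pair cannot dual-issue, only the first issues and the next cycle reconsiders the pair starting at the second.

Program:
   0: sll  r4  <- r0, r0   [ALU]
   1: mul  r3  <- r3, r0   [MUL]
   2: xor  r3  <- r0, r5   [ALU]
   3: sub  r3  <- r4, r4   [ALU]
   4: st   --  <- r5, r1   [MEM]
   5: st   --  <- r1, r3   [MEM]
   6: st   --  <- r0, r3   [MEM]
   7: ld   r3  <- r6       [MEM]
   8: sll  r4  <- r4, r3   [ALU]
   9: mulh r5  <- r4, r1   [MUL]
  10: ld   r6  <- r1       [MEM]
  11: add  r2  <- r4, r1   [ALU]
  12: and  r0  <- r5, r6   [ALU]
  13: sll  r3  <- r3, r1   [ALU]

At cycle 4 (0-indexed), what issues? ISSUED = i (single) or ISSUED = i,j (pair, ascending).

ISSUED = 6

t=0 i0/i1:sll;mul ; 2-wide
t=1 i2:xor ; WAW r3
t=2 i3/i4:sub;st ; 2-wide
t=3 i5:st ; no-port MEM/MEM
t=4 i6:st ; no-port MEM/MEM
t=5 i7:ld ; RAW r3
t=6 i8:sll ; RAW r4
t=7 i9/i10:mulh;ld ; 2-wide
t=8 i11/i12:add;and ; 2-wide
t=9 i13:sll ; tail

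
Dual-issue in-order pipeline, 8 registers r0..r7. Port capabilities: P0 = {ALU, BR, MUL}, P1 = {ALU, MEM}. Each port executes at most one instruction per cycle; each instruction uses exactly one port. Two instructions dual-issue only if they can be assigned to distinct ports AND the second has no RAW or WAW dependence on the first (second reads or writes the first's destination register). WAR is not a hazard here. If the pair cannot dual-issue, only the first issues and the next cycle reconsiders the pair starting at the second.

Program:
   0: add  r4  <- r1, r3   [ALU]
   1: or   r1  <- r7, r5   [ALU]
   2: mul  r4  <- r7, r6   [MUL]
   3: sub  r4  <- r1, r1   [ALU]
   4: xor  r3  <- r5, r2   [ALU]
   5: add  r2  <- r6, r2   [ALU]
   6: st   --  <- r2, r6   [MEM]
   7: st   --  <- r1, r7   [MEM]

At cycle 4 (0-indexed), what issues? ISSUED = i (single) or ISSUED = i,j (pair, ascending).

ISSUED = 6

t=0 i0/i1:add or ; dual
t=1 i2:mul ; WAW r4
t=2 i3/i4:sub xor ; dual
t=3 i5:add ; RAW r2
t=4 i6:st ; no-port MEM/MEM
t=5 i7:st ; tail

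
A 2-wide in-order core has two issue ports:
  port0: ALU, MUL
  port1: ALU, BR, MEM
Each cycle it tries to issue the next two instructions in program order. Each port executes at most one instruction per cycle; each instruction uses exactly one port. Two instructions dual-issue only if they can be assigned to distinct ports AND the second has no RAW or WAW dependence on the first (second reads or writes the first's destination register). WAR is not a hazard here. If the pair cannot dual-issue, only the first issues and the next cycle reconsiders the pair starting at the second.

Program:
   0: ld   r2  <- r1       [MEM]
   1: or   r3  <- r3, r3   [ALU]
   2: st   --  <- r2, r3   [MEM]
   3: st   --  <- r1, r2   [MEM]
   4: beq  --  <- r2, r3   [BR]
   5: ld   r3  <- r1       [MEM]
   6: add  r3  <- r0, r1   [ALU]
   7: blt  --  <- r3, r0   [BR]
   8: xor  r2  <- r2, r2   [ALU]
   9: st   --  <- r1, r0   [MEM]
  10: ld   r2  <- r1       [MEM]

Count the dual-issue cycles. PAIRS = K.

  cy0 -> i0&i1 (ld/or) dual
  cy1 -> i2 (st) no-port MEM/MEM
  cy2 -> i3 (st) no-port MEM/BR
  cy3 -> i4 (beq) no-port BR/MEM
  cy4 -> i5 (ld) WAW r3
  cy5 -> i6 (add) RAW r3
  cy6 -> i7&i8 (blt/xor) dual
  cy7 -> i9 (st) no-port MEM/MEM
  cy8 -> i10 (ld) tail

PAIRS = 2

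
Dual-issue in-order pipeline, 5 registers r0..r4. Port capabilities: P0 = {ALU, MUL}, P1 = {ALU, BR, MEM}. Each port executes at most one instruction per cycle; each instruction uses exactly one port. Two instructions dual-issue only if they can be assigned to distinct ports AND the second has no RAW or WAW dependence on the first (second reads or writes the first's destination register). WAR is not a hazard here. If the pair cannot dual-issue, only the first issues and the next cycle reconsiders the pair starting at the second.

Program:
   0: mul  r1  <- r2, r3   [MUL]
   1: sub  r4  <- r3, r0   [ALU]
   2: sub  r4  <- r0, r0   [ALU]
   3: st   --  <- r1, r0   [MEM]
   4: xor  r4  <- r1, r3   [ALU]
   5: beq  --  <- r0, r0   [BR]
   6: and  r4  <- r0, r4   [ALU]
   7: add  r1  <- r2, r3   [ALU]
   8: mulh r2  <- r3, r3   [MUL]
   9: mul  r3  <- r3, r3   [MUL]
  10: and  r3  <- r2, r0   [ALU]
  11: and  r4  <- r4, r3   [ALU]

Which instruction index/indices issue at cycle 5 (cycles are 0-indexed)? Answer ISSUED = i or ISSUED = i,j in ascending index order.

0. mul.MUL;sub.ALU @i0/i1  | dual
1. sub.ALU;st.MEM @i2/i3  | dual
2. xor.ALU;beq.BR @i4/i5  | dual
3. and.ALU;add.ALU @i6/i7  | dual
4. mulh.MUL @i8  | no-port MUL/MUL
5. mul.MUL @i9  | WAW r3
6. and.ALU @i10  | RAW r3
7. and.ALU @i11  | tail

ISSUED = 9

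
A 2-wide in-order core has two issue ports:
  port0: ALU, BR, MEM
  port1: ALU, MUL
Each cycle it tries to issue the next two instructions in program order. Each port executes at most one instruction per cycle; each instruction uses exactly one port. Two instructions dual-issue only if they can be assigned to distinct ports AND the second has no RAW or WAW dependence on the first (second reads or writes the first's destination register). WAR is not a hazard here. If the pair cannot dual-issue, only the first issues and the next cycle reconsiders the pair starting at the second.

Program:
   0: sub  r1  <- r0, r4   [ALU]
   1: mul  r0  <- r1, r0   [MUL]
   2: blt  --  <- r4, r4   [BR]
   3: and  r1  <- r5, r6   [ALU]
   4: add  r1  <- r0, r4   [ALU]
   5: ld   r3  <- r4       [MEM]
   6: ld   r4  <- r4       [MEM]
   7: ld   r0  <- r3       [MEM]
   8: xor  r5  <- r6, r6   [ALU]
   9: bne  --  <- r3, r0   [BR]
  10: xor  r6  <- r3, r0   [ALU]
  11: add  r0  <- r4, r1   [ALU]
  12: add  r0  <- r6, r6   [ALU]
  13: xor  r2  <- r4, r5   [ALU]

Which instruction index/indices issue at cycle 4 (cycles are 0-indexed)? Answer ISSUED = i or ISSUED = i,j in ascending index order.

0. sub @i0  | RAW r1
1. mul+blt @i1,i2  | dual
2. and @i3  | WAW r1
3. add+ld @i4,i5  | dual
4. ld @i6  | no-port MEM/MEM
5. ld+xor @i7,i8  | dual
6. bne+xor @i9,i10  | dual
7. add @i11  | WAW r0
8. add+xor @i12,i13  | dual

ISSUED = 6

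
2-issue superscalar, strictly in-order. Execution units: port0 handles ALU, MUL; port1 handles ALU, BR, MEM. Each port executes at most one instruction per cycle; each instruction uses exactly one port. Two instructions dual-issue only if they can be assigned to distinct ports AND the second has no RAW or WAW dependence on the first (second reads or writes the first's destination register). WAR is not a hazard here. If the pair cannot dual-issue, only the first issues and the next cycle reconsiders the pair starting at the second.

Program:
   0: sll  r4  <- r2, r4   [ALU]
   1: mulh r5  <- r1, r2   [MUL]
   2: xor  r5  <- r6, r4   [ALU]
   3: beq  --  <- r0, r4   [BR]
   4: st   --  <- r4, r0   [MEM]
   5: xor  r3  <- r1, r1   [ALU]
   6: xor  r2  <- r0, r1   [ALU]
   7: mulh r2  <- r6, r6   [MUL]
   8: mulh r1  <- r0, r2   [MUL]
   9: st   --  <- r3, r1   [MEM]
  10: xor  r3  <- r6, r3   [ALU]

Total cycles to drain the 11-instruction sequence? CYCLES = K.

0. sll/mulh @i0,i1  | dual
1. xor/beq @i2,i3  | dual
2. st/xor @i4,i5  | dual
3. xor @i6  | WAW r2
4. mulh @i7  | no-port MUL/MUL
5. mulh @i8  | RAW r1
6. st/xor @i9,i10  | dual

CYCLES = 7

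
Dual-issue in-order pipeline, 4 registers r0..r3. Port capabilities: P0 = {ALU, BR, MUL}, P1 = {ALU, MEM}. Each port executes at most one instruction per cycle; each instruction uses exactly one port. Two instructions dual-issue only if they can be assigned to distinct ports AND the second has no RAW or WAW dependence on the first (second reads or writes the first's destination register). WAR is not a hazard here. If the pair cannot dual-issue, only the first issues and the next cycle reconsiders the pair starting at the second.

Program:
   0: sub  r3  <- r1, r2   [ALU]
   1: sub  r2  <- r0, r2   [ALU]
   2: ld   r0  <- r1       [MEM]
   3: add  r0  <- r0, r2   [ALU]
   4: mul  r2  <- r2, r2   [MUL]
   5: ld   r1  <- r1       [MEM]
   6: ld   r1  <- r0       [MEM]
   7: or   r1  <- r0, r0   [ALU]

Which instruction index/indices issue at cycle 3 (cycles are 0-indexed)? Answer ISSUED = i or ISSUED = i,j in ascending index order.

ISSUED = 5

  cy0 -> i0/i1 (sub.ALU;sub.ALU) dual
  cy1 -> i2 (ld.MEM) RAW+WAW r0
  cy2 -> i3/i4 (add.ALU;mul.MUL) dual
  cy3 -> i5 (ld.MEM) no-port MEM/MEM
  cy4 -> i6 (ld.MEM) WAW r1
  cy5 -> i7 (or.ALU) tail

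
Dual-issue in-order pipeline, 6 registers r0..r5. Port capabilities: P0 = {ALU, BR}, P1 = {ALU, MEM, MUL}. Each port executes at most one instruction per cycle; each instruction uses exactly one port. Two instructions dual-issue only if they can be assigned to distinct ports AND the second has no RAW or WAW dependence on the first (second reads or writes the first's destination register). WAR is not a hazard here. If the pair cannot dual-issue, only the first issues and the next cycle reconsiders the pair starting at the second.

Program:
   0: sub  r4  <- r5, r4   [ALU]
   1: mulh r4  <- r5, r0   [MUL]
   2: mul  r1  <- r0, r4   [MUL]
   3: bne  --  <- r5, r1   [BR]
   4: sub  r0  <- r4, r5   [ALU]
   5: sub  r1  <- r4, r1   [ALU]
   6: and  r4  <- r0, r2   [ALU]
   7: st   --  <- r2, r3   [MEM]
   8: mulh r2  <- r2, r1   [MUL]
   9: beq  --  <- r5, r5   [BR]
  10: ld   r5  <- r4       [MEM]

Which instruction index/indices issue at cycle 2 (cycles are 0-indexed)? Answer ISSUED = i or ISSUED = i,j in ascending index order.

0. sub @i0  | WAW r4
1. mulh @i1  | no-port MUL/MUL
2. mul @i2  | RAW r1
3. bne sub @i3,i4  | 2-wide
4. sub and @i5,i6  | 2-wide
5. st @i7  | no-port MEM/MUL
6. mulh beq @i8,i9  | 2-wide
7. ld @i10  | tail

ISSUED = 2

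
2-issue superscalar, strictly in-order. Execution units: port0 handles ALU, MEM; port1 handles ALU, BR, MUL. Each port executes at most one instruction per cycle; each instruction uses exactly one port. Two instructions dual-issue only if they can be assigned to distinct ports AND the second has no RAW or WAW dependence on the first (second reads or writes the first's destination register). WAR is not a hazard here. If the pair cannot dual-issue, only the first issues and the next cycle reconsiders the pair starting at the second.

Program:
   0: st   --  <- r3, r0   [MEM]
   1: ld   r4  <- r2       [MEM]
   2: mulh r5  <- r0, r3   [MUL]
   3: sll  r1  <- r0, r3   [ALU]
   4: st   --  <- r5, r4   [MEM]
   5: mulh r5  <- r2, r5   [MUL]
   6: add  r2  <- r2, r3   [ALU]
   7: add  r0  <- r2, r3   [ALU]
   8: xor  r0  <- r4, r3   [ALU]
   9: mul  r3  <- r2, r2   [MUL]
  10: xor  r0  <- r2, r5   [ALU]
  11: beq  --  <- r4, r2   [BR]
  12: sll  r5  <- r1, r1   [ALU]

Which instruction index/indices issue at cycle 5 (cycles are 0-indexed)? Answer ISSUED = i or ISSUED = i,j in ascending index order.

  cy0 -> i0 (st.MEM) no-port MEM/MEM
  cy1 -> i1,i2 (ld.MEM;mulh.MUL) pair
  cy2 -> i3,i4 (sll.ALU;st.MEM) pair
  cy3 -> i5,i6 (mulh.MUL;add.ALU) pair
  cy4 -> i7 (add.ALU) WAW r0
  cy5 -> i8,i9 (xor.ALU;mul.MUL) pair
  cy6 -> i10,i11 (xor.ALU;beq.BR) pair
  cy7 -> i12 (sll.ALU) tail

ISSUED = 8,9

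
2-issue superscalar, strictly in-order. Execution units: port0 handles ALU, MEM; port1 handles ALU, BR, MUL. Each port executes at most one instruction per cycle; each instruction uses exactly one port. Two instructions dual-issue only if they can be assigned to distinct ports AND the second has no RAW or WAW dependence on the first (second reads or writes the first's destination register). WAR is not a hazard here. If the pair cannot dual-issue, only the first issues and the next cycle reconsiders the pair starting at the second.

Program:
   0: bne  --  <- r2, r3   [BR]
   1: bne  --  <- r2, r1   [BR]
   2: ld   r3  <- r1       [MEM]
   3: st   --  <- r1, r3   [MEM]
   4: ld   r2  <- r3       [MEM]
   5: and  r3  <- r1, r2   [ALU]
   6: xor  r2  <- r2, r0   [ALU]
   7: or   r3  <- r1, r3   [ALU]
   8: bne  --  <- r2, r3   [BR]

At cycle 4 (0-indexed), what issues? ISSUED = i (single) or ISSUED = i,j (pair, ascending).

ISSUED = 5,6

  cy0 -> i0 (bne.BR) no-port BR/BR
  cy1 -> i1,i2 (bne.BR/ld.MEM) 2-wide
  cy2 -> i3 (st.MEM) no-port MEM/MEM
  cy3 -> i4 (ld.MEM) RAW r2
  cy4 -> i5,i6 (and.ALU/xor.ALU) 2-wide
  cy5 -> i7 (or.ALU) RAW r3
  cy6 -> i8 (bne.BR) tail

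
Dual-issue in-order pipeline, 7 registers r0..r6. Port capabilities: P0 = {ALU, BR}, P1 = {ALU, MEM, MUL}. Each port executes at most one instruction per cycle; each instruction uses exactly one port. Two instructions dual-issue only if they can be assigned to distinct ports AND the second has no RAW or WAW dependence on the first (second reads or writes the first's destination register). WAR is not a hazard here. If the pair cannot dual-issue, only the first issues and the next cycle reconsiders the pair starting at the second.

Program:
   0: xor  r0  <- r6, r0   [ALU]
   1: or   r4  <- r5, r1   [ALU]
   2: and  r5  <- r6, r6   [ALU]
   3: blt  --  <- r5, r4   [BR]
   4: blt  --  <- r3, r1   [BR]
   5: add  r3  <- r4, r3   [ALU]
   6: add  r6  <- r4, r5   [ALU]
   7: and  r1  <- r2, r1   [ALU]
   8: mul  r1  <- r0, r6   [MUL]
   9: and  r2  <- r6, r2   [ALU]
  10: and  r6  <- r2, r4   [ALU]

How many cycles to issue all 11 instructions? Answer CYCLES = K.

0. xor.ALU;or.ALU @i0&i1  | 2-wide
1. and.ALU @i2  | RAW r5
2. blt.BR @i3  | no-port BR/BR
3. blt.BR;add.ALU @i4&i5  | 2-wide
4. add.ALU;and.ALU @i6&i7  | 2-wide
5. mul.MUL;and.ALU @i8&i9  | 2-wide
6. and.ALU @i10  | tail

CYCLES = 7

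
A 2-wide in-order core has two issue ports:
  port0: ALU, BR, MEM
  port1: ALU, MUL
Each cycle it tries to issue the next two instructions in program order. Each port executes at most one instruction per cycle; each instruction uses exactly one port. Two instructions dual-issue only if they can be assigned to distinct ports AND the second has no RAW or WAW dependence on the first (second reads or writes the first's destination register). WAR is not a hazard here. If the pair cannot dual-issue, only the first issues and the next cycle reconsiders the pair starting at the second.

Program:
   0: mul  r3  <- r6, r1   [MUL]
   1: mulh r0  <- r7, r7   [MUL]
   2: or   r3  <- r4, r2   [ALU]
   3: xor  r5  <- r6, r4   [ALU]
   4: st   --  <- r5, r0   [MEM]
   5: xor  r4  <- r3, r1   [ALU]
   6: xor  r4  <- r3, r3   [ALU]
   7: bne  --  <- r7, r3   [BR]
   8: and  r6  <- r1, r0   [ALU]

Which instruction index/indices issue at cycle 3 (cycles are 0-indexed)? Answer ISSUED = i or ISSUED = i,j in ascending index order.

t=0 i0:mul.MUL ; no-port MUL/MUL
t=1 i1/i2:mulh.MUL/or.ALU ; 2-wide
t=2 i3:xor.ALU ; RAW r5
t=3 i4/i5:st.MEM/xor.ALU ; 2-wide
t=4 i6/i7:xor.ALU/bne.BR ; 2-wide
t=5 i8:and.ALU ; tail

ISSUED = 4,5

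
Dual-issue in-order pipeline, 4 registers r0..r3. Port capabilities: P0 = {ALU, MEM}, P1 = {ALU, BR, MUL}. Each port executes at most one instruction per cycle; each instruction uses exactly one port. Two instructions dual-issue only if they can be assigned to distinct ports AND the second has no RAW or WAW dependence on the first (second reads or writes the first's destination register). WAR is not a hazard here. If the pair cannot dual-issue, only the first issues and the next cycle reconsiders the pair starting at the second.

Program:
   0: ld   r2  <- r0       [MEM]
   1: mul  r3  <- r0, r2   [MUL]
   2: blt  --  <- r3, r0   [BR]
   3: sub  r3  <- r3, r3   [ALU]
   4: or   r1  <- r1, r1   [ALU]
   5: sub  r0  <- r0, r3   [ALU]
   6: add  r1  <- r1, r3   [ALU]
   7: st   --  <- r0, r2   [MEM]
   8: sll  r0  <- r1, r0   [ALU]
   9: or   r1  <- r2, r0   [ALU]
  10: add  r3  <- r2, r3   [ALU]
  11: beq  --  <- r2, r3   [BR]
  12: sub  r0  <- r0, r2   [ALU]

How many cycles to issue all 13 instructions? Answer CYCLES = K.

c0: i0 ld.MEM  RAW r2
c1: i1 mul.MUL  no-port MUL/BR
c2: i2+i3 blt.BR;sub.ALU  2-wide
c3: i4+i5 or.ALU;sub.ALU  2-wide
c4: i6+i7 add.ALU;st.MEM  2-wide
c5: i8 sll.ALU  RAW r0
c6: i9+i10 or.ALU;add.ALU  2-wide
c7: i11+i12 beq.BR;sub.ALU  2-wide

CYCLES = 8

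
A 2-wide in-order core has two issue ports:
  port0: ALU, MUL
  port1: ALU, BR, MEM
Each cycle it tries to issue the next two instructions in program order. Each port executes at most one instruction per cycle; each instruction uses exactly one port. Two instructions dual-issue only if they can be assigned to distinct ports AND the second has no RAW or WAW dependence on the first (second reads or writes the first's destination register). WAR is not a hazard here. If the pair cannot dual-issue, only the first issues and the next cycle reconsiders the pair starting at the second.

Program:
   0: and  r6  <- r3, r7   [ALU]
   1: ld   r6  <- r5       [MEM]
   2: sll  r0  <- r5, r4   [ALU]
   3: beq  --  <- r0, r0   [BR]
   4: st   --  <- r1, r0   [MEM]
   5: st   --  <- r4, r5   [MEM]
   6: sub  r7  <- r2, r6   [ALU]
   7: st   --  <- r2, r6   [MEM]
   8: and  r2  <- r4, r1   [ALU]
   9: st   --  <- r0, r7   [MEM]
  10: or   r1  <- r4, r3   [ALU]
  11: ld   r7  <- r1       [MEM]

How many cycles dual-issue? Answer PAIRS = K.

PAIRS = 4

[0] i0  and.ALU  -- WAW r6
[1] i1,i2  ld.MEM/sll.ALU  -- 2-wide
[2] i3  beq.BR  -- no-port BR/MEM
[3] i4  st.MEM  -- no-port MEM/MEM
[4] i5,i6  st.MEM/sub.ALU  -- 2-wide
[5] i7,i8  st.MEM/and.ALU  -- 2-wide
[6] i9,i10  st.MEM/or.ALU  -- 2-wide
[7] i11  ld.MEM  -- tail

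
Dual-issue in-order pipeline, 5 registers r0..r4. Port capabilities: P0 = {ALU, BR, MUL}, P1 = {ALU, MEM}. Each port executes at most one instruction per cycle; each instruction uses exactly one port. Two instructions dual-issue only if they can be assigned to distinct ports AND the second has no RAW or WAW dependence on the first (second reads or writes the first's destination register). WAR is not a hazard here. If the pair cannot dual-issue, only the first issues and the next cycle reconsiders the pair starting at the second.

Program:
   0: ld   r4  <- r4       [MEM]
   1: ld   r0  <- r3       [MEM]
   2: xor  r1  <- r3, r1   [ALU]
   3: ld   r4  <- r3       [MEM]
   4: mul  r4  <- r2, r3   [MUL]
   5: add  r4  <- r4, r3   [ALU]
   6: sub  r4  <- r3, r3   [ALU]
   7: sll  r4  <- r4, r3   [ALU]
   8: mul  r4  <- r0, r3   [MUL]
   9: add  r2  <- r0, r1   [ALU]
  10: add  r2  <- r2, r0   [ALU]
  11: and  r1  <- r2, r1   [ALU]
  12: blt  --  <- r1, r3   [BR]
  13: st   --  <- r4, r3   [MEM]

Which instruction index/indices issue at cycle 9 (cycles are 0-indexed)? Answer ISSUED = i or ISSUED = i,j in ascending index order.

ISSUED = 11

0. ld.MEM @i0  | no-port MEM/MEM
1. ld.MEM xor.ALU @i1+i2  | pair
2. ld.MEM @i3  | WAW r4
3. mul.MUL @i4  | RAW+WAW r4
4. add.ALU @i5  | WAW r4
5. sub.ALU @i6  | RAW+WAW r4
6. sll.ALU @i7  | WAW r4
7. mul.MUL add.ALU @i8+i9  | pair
8. add.ALU @i10  | RAW r2
9. and.ALU @i11  | RAW r1
10. blt.BR st.MEM @i12+i13  | pair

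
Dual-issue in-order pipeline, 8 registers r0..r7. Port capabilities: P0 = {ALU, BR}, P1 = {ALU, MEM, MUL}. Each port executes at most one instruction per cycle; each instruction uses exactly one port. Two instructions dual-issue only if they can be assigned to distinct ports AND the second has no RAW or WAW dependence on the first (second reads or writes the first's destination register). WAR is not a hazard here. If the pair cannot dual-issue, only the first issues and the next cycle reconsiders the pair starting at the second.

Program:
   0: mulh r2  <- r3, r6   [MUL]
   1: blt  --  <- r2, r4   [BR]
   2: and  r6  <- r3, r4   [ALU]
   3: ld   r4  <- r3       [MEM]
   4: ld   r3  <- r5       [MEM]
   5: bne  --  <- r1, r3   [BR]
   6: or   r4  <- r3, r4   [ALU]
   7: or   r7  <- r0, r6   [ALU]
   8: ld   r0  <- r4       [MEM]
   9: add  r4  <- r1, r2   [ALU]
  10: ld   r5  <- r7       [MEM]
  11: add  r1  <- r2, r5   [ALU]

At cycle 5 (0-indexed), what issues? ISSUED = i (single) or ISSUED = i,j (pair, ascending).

ISSUED = 7,8

t=0 i0:mulh.MUL ; RAW r2
t=1 i1&i2:blt.BR+and.ALU ; 2-wide
t=2 i3:ld.MEM ; no-port MEM/MEM
t=3 i4:ld.MEM ; RAW r3
t=4 i5&i6:bne.BR+or.ALU ; 2-wide
t=5 i7&i8:or.ALU+ld.MEM ; 2-wide
t=6 i9&i10:add.ALU+ld.MEM ; 2-wide
t=7 i11:add.ALU ; tail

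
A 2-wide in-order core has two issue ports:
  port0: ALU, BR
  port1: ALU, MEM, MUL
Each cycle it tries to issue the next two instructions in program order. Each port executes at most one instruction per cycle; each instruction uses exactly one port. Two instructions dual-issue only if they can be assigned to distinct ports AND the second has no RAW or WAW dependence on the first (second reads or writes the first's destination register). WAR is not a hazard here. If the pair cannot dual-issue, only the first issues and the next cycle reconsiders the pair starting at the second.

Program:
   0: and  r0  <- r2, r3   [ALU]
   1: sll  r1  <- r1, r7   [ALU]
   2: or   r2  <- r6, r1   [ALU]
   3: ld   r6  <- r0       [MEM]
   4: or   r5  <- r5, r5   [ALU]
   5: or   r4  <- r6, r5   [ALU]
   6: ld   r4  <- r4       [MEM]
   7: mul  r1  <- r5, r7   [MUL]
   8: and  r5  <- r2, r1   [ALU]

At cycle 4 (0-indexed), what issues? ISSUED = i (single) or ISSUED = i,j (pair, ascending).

ISSUED = 6

#0 head=0: and.ALU sll.ALU i0/i1 pair
#1 head=2: or.ALU ld.MEM i2/i3 pair
#2 head=4: or.ALU i4 RAW r5
#3 head=5: or.ALU i5 RAW+WAW r4
#4 head=6: ld.MEM i6 no-port MEM/MUL
#5 head=7: mul.MUL i7 RAW r1
#6 head=8: and.ALU i8 tail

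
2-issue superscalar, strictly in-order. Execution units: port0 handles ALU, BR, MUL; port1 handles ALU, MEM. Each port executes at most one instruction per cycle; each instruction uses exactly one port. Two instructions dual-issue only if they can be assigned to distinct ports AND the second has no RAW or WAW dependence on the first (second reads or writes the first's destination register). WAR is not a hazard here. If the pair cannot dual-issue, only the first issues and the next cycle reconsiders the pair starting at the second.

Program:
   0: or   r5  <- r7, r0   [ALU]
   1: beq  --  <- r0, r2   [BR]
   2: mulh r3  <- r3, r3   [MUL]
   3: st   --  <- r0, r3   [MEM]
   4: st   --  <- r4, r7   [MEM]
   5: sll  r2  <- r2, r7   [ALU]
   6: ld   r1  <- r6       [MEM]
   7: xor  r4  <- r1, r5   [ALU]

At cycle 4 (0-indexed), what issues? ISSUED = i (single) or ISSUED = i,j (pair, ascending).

#0 head=0: or beq i0/i1 pair
#1 head=2: mulh i2 RAW r3
#2 head=3: st i3 no-port MEM/MEM
#3 head=4: st sll i4/i5 pair
#4 head=6: ld i6 RAW r1
#5 head=7: xor i7 tail

ISSUED = 6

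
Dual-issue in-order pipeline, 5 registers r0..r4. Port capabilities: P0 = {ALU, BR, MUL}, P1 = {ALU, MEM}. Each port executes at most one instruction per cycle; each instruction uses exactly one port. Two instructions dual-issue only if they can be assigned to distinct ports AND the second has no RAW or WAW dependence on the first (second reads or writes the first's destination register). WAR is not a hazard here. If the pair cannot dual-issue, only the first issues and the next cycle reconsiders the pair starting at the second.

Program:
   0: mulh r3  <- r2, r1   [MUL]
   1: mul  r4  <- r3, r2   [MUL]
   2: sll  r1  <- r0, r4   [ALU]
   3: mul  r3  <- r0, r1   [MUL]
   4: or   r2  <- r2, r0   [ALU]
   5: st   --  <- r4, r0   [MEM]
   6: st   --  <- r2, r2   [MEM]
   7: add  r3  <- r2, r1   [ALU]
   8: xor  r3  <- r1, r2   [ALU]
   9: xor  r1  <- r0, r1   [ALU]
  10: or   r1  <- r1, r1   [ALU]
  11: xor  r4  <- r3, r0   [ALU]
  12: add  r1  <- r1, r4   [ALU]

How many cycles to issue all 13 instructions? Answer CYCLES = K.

CYCLES = 9

  cy0 -> i0 (mulh.MUL) no-port MUL/MUL
  cy1 -> i1 (mul.MUL) RAW r4
  cy2 -> i2 (sll.ALU) RAW r1
  cy3 -> i3/i4 (mul.MUL/or.ALU) dual
  cy4 -> i5 (st.MEM) no-port MEM/MEM
  cy5 -> i6/i7 (st.MEM/add.ALU) dual
  cy6 -> i8/i9 (xor.ALU/xor.ALU) dual
  cy7 -> i10/i11 (or.ALU/xor.ALU) dual
  cy8 -> i12 (add.ALU) tail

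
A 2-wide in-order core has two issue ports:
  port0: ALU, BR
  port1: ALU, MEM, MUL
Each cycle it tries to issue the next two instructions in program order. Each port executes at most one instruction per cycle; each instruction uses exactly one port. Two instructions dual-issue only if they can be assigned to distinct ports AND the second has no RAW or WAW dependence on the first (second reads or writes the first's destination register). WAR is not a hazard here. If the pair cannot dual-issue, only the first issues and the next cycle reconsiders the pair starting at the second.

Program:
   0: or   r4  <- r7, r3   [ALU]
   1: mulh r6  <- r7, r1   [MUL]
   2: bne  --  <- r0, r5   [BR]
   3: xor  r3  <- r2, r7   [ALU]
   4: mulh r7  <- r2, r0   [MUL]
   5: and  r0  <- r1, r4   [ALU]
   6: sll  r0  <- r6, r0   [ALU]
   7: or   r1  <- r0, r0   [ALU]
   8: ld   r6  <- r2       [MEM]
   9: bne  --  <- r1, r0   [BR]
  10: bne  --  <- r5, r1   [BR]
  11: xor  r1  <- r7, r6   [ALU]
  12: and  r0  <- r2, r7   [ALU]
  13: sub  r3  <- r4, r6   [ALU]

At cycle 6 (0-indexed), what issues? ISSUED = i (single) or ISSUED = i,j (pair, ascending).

  cy0 -> i0&i1 (or mulh) dual
  cy1 -> i2&i3 (bne xor) dual
  cy2 -> i4&i5 (mulh and) dual
  cy3 -> i6 (sll) RAW r0
  cy4 -> i7&i8 (or ld) dual
  cy5 -> i9 (bne) no-port BR/BR
  cy6 -> i10&i11 (bne xor) dual
  cy7 -> i12&i13 (and sub) dual

ISSUED = 10,11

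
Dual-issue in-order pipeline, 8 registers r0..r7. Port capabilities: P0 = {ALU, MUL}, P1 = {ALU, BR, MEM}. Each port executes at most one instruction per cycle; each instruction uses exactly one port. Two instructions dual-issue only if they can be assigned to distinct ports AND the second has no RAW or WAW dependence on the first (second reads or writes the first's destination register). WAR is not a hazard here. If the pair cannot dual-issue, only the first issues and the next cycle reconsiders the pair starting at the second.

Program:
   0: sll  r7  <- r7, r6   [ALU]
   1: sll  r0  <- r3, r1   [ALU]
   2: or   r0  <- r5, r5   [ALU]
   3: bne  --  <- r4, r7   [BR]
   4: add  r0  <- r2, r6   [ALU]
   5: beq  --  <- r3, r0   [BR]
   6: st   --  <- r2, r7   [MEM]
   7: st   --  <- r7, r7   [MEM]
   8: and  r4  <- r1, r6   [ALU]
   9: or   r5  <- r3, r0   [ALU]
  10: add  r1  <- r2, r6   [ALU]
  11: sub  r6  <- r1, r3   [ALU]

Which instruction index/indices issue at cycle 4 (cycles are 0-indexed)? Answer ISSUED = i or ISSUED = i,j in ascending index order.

c0: i0+i1 sll.ALU+sll.ALU  pair
c1: i2+i3 or.ALU+bne.BR  pair
c2: i4 add.ALU  RAW r0
c3: i5 beq.BR  no-port BR/MEM
c4: i6 st.MEM  no-port MEM/MEM
c5: i7+i8 st.MEM+and.ALU  pair
c6: i9+i10 or.ALU+add.ALU  pair
c7: i11 sub.ALU  tail

ISSUED = 6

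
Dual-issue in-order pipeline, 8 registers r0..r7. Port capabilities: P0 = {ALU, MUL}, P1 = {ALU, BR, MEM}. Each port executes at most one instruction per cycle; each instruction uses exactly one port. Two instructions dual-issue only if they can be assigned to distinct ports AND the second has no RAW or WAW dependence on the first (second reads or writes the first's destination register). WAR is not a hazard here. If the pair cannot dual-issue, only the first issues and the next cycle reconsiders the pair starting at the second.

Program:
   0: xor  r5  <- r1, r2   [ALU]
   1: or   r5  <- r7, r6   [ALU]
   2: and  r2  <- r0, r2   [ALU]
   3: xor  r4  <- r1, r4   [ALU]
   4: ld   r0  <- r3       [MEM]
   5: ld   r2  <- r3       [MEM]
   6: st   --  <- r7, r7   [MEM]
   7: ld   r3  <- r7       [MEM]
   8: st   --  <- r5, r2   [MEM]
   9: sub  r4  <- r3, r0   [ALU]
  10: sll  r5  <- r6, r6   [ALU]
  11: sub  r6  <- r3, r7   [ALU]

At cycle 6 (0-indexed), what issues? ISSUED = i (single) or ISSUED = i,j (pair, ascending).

ISSUED = 8,9

  cy0 -> i0 (xor.ALU) WAW r5
  cy1 -> i1/i2 (or.ALU and.ALU) 2-wide
  cy2 -> i3/i4 (xor.ALU ld.MEM) 2-wide
  cy3 -> i5 (ld.MEM) no-port MEM/MEM
  cy4 -> i6 (st.MEM) no-port MEM/MEM
  cy5 -> i7 (ld.MEM) no-port MEM/MEM
  cy6 -> i8/i9 (st.MEM sub.ALU) 2-wide
  cy7 -> i10/i11 (sll.ALU sub.ALU) 2-wide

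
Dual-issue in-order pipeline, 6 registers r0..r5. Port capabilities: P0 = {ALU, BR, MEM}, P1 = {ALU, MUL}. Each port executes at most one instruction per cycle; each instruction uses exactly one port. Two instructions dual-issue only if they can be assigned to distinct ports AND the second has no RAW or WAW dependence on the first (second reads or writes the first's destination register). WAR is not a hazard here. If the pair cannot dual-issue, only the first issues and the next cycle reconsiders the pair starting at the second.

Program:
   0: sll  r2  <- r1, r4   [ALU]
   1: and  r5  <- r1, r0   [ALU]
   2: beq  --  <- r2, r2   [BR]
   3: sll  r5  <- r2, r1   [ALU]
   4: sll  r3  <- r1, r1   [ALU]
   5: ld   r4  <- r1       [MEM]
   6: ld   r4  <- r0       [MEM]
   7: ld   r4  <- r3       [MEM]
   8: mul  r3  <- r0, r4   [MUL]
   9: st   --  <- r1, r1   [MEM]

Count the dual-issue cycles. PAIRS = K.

t=0 i0,i1:sll.ALU and.ALU ; pair
t=1 i2,i3:beq.BR sll.ALU ; pair
t=2 i4,i5:sll.ALU ld.MEM ; pair
t=3 i6:ld.MEM ; no-port MEM/MEM
t=4 i7:ld.MEM ; RAW r4
t=5 i8,i9:mul.MUL st.MEM ; pair

PAIRS = 4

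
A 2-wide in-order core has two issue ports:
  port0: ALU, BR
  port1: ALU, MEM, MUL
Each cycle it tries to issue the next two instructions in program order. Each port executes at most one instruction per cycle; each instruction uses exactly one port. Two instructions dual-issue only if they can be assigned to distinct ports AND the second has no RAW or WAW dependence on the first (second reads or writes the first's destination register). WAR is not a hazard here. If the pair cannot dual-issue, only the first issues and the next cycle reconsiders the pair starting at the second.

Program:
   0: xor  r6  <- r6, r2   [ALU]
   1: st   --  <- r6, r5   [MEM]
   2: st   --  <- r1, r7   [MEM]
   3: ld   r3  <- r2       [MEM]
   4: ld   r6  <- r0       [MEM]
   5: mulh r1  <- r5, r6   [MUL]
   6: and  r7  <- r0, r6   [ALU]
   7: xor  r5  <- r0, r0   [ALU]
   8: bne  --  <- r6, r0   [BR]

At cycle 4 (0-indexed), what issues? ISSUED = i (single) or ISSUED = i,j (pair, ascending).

ISSUED = 4

t=0 i0:xor.ALU ; RAW r6
t=1 i1:st.MEM ; no-port MEM/MEM
t=2 i2:st.MEM ; no-port MEM/MEM
t=3 i3:ld.MEM ; no-port MEM/MEM
t=4 i4:ld.MEM ; no-port MEM/MUL
t=5 i5+i6:mulh.MUL/and.ALU ; 2-wide
t=6 i7+i8:xor.ALU/bne.BR ; 2-wide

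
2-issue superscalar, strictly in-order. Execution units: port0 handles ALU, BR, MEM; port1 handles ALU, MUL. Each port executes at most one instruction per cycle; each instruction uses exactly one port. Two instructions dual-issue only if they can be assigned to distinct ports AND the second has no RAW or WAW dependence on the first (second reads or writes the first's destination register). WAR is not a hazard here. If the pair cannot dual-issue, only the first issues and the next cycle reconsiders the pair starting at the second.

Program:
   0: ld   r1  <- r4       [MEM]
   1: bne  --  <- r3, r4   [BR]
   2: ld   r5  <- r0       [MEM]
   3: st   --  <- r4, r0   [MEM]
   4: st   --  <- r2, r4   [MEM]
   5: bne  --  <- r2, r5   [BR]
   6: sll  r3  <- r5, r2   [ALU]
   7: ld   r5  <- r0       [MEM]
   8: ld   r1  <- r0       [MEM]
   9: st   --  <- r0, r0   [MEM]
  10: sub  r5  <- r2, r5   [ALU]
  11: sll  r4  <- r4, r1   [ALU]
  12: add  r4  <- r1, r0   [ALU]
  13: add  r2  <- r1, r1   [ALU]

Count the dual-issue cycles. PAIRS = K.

0. ld @i0  | no-port MEM/BR
1. bne @i1  | no-port BR/MEM
2. ld @i2  | no-port MEM/MEM
3. st @i3  | no-port MEM/MEM
4. st @i4  | no-port MEM/BR
5. bne/sll @i5&i6  | dual
6. ld @i7  | no-port MEM/MEM
7. ld @i8  | no-port MEM/MEM
8. st/sub @i9&i10  | dual
9. sll @i11  | WAW r4
10. add/add @i12&i13  | dual

PAIRS = 3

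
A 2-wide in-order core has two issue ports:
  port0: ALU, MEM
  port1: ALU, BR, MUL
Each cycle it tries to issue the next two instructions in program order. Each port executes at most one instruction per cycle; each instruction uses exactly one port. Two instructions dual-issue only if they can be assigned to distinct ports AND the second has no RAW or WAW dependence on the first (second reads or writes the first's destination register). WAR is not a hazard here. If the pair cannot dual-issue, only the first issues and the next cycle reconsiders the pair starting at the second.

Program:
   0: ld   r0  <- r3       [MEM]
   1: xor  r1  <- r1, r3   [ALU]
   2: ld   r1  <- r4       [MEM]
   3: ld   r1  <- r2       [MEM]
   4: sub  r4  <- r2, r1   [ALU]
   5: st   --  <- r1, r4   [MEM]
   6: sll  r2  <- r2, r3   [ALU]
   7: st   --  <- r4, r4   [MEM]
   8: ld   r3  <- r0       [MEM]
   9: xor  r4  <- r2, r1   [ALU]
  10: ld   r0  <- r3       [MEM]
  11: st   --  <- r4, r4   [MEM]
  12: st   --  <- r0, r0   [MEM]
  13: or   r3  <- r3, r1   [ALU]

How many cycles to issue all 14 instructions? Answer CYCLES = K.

0. ld.MEM xor.ALU @i0+i1  | pair
1. ld.MEM @i2  | no-port MEM/MEM
2. ld.MEM @i3  | RAW r1
3. sub.ALU @i4  | RAW r4
4. st.MEM sll.ALU @i5+i6  | pair
5. st.MEM @i7  | no-port MEM/MEM
6. ld.MEM xor.ALU @i8+i9  | pair
7. ld.MEM @i10  | no-port MEM/MEM
8. st.MEM @i11  | no-port MEM/MEM
9. st.MEM or.ALU @i12+i13  | pair

CYCLES = 10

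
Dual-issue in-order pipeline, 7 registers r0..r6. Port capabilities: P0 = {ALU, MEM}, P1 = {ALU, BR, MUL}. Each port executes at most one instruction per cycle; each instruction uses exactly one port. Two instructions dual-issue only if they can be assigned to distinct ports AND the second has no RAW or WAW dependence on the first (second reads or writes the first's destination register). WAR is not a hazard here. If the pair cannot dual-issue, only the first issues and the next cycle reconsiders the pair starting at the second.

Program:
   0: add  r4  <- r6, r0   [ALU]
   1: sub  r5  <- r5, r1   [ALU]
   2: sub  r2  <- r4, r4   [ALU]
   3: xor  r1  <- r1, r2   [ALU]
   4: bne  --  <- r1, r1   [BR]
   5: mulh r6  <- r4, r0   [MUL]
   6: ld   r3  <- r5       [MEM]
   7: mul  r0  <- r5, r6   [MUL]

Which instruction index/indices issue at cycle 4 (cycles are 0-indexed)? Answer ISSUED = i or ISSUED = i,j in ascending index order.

ISSUED = 5,6

c0: i0,i1 add/sub  pair
c1: i2 sub  RAW r2
c2: i3 xor  RAW r1
c3: i4 bne  no-port BR/MUL
c4: i5,i6 mulh/ld  pair
c5: i7 mul  tail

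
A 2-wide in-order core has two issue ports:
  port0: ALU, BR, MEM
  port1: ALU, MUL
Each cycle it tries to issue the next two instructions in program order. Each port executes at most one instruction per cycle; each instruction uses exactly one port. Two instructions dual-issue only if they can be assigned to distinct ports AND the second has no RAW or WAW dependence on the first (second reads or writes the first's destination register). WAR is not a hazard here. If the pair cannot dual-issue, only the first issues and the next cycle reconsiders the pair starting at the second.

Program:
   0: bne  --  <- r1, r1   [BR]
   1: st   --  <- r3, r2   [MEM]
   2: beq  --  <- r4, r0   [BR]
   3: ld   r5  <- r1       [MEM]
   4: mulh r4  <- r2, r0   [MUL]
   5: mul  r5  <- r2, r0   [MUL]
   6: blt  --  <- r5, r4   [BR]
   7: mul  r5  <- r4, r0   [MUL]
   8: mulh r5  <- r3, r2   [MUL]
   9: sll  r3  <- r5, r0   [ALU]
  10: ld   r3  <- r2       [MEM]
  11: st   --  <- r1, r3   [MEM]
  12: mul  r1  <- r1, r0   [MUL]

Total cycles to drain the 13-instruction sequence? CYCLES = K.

CYCLES = 10

[0] i0  bne.BR  -- no-port BR/MEM
[1] i1  st.MEM  -- no-port MEM/BR
[2] i2  beq.BR  -- no-port BR/MEM
[3] i3&i4  ld.MEM+mulh.MUL  -- 2-wide
[4] i5  mul.MUL  -- RAW r5
[5] i6&i7  blt.BR+mul.MUL  -- 2-wide
[6] i8  mulh.MUL  -- RAW r5
[7] i9  sll.ALU  -- WAW r3
[8] i10  ld.MEM  -- no-port MEM/MEM
[9] i11&i12  st.MEM+mul.MUL  -- 2-wide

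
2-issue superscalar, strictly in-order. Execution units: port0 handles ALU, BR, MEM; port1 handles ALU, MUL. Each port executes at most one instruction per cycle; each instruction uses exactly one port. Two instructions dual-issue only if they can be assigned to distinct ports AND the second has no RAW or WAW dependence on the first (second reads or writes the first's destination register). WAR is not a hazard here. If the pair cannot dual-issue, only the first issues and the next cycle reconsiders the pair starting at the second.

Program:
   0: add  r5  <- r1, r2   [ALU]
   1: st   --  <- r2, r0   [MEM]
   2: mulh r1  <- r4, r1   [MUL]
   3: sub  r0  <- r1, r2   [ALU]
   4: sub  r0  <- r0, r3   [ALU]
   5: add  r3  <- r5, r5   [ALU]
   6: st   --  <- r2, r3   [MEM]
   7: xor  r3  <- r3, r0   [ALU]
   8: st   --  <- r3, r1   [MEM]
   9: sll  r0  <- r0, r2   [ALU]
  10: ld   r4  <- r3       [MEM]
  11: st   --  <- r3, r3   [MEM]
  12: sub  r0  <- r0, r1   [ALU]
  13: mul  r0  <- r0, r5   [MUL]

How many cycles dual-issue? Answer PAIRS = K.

PAIRS = 5

0. add.ALU+st.MEM @i0,i1  | 2-wide
1. mulh.MUL @i2  | RAW r1
2. sub.ALU @i3  | RAW+WAW r0
3. sub.ALU+add.ALU @i4,i5  | 2-wide
4. st.MEM+xor.ALU @i6,i7  | 2-wide
5. st.MEM+sll.ALU @i8,i9  | 2-wide
6. ld.MEM @i10  | no-port MEM/MEM
7. st.MEM+sub.ALU @i11,i12  | 2-wide
8. mul.MUL @i13  | tail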